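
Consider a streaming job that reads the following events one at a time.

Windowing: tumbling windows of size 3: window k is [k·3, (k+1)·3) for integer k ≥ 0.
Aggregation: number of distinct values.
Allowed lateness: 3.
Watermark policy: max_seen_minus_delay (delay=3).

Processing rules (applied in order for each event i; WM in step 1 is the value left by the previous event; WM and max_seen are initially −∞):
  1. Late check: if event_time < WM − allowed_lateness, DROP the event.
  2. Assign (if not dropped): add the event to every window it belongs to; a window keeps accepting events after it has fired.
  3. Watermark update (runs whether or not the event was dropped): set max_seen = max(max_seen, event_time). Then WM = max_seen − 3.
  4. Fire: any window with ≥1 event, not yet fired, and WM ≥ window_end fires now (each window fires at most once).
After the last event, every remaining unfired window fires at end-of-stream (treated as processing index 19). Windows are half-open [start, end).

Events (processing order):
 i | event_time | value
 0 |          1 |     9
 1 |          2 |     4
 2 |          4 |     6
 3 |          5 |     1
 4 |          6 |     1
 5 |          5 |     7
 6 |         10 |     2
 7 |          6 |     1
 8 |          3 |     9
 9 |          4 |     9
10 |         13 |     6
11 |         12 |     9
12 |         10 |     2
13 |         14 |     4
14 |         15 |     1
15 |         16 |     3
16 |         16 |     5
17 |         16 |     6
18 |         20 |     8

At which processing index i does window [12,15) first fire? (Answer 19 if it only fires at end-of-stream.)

i=0 t=1 v=9: → [0,3); WM=-2
i=1 t=2 v=4: → [0,3); WM=-1
i=2 t=4 v=6: → [3,6); WM=1
i=3 t=5 v=1: → [3,6); WM=2
i=4 t=6 v=1: → [6,9); WM=3; [0,3) fires=2
i=5 t=5 v=7: → [3,6); WM=3
i=6 t=10 v=2: → [9,12); WM=7; [3,6) fires=3
i=7 t=6 v=1: → [6,9); WM=7
i=8 t=3 v=9: DROP (t<7-3); WM=7
i=9 t=4 v=9: → [3,6); WM=7
i=10 t=13 v=6: → [12,15); WM=10; [6,9) fires=1
i=11 t=12 v=9: → [12,15); WM=10
i=12 t=10 v=2: → [9,12); WM=10
i=13 t=14 v=4: → [12,15); WM=11
i=14 t=15 v=1: → [15,18); WM=12; [9,12) fires=1
i=15 t=16 v=3: → [15,18); WM=13
i=16 t=16 v=5: → [15,18); WM=13
i=17 t=16 v=6: → [15,18); WM=13
i=18 t=20 v=8: → [18,21); WM=17; [12,15) fires=3

18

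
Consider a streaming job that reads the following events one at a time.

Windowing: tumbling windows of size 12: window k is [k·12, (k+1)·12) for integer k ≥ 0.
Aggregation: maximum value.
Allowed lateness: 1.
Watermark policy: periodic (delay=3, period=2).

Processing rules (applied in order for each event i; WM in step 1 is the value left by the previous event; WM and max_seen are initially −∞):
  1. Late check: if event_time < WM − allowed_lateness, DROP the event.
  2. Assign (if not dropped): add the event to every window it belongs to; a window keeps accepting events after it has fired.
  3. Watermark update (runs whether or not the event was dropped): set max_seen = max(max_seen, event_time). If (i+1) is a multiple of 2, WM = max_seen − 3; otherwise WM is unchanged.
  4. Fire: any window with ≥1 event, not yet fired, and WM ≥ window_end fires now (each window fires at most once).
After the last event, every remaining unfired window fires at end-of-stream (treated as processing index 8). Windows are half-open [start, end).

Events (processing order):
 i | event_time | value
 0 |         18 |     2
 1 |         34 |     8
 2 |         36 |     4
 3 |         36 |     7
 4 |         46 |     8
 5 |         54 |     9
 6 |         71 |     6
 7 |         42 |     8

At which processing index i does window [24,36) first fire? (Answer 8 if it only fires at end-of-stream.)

i=0 t=18 v=2: → [12,24); WM=−∞
i=1 t=34 v=8: → [24,36); WM=31; [12,24) fires=2
i=2 t=36 v=4: → [36,48); WM=31
i=3 t=36 v=7: → [36,48); WM=33
i=4 t=46 v=8: → [36,48); WM=33
i=5 t=54 v=9: → [48,60); WM=51; [24,36) fires=8 [36,48) fires=8
i=6 t=71 v=6: → [60,72); WM=51
i=7 t=42 v=8: DROP (t<51-1); WM=68; [48,60) fires=9

5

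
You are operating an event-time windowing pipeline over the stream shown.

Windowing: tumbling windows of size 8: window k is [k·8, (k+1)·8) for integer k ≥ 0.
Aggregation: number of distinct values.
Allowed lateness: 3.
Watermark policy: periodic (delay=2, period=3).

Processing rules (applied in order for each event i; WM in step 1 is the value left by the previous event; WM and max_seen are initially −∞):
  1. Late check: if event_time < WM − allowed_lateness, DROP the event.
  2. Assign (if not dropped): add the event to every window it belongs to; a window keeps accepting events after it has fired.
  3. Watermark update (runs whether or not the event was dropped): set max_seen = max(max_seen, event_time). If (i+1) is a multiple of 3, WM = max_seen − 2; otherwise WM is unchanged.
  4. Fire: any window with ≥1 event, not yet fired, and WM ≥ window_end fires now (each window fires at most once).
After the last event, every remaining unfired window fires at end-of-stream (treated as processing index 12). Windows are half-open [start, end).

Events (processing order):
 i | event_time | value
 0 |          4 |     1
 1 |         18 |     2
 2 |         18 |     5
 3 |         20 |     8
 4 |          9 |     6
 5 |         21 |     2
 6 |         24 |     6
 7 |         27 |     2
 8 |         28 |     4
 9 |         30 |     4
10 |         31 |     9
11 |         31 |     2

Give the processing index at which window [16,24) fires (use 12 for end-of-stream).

8

i=0 t=4 v=1: → [0,8); WM=−∞
i=1 t=18 v=2: → [16,24); WM=−∞
i=2 t=18 v=5: → [16,24); WM=16; [0,8) fires=1
i=3 t=20 v=8: → [16,24); WM=16
i=4 t=9 v=6: DROP (t<16-3); WM=16
i=5 t=21 v=2: → [16,24); WM=19
i=6 t=24 v=6: → [24,32); WM=19
i=7 t=27 v=2: → [24,32); WM=19
i=8 t=28 v=4: → [24,32); WM=26; [16,24) fires=3
i=9 t=30 v=4: → [24,32); WM=26
i=10 t=31 v=9: → [24,32); WM=26
i=11 t=31 v=2: → [24,32); WM=29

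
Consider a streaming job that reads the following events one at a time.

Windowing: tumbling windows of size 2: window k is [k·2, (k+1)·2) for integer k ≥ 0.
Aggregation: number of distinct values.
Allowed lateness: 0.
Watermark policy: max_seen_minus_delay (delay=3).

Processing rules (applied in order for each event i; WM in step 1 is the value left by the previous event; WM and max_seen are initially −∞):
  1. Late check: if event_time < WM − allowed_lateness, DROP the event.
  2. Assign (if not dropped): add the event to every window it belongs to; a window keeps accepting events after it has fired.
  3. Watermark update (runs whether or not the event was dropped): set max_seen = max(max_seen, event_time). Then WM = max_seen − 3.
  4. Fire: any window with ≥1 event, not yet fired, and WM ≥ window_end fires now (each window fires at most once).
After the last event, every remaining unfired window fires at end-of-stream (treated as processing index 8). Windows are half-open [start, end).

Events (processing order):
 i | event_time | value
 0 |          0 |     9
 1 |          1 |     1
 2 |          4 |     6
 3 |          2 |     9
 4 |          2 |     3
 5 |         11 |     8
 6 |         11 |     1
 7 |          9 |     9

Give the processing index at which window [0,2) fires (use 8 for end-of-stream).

i=0 t=0 v=9: → [0,2); WM=-3
i=1 t=1 v=1: → [0,2); WM=-2
i=2 t=4 v=6: → [4,6); WM=1
i=3 t=2 v=9: → [2,4); WM=1
i=4 t=2 v=3: → [2,4); WM=1
i=5 t=11 v=8: → [10,12); WM=8; [0,2) fires=2 [2,4) fires=2 [4,6) fires=1
i=6 t=11 v=1: → [10,12); WM=8
i=7 t=9 v=9: → [8,10); WM=8

5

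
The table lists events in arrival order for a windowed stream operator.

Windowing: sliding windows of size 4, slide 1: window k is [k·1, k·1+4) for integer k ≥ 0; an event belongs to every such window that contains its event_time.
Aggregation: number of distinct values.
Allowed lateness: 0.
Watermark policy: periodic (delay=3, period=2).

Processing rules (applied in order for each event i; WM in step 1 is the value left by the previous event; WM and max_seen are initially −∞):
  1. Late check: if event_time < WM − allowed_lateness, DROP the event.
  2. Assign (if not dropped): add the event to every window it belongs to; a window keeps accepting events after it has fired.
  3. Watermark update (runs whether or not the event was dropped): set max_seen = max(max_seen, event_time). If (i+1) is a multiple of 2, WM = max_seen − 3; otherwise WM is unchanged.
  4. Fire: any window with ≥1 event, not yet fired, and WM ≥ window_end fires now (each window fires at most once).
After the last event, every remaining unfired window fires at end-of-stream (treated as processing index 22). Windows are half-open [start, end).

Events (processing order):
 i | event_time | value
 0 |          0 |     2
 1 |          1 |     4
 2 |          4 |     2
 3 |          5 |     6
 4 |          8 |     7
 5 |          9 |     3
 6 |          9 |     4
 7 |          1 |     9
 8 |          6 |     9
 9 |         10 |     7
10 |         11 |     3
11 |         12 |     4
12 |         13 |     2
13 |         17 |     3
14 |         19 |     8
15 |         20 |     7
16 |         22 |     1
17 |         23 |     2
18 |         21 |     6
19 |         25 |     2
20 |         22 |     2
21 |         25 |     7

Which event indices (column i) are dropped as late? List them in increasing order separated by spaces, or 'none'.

7

i=0 t=0 v=2: → [0,4); WM=−∞
i=1 t=1 v=4: → [1,5),[0,4); WM=-2
i=2 t=4 v=2: → [4,8),[3,7),[2,6),[1,5); WM=-2
i=3 t=5 v=6: → [5,9),[4,8),[3,7),[2,6); WM=2
i=4 t=8 v=7: → [8,12),[7,11),[6,10),[5,9); WM=2
i=5 t=9 v=3: → [9,13),[8,12),[7,11),[6,10); WM=6; [0,4) fires=2 [1,5) fires=2 [2,6) fires=2
i=6 t=9 v=4: → [9,13),[8,12),[7,11),[6,10); WM=6
i=7 t=1 v=9: DROP (t<6-0); WM=6
i=8 t=6 v=9: → [6,10),[5,9),[4,8),[3,7); WM=6
i=9 t=10 v=7: → [10,14),[9,13),[8,12),[7,11); WM=7; [3,7) fires=3
i=10 t=11 v=3: → [11,15),[10,14),[9,13),[8,12); WM=7
i=11 t=12 v=4: → [12,16),[11,15),[10,14),[9,13); WM=9; [4,8) fires=3 [5,9) fires=3
i=12 t=13 v=2: → [13,17),[12,16),[11,15),[10,14); WM=9
i=13 t=17 v=3: → [17,21),[16,20),[15,19),[14,18); WM=14; [6,10) fires=4 [7,11) fires=3 [8,12) fires=3 [9,13) fires=3 [10,14) fires=4
i=14 t=19 v=8: → [19,23),[18,22),[17,21),[16,20); WM=14
i=15 t=20 v=7: → [20,24),[19,23),[18,22),[17,21); WM=17; [11,15) fires=3 [12,16) fires=2 [13,17) fires=1
i=16 t=22 v=1: → [22,26),[21,25),[20,24),[19,23); WM=17
i=17 t=23 v=2: → [23,27),[22,26),[21,25),[20,24); WM=20; [14,18) fires=1 [15,19) fires=1 [16,20) fires=2
i=18 t=21 v=6: → [21,25),[20,24),[19,23),[18,22); WM=20
i=19 t=25 v=2: → [25,29),[24,28),[23,27),[22,26); WM=22; [17,21) fires=3 [18,22) fires=3
i=20 t=22 v=2: → [22,26),[21,25),[20,24),[19,23); WM=22
i=21 t=25 v=7: → [25,29),[24,28),[23,27),[22,26); WM=22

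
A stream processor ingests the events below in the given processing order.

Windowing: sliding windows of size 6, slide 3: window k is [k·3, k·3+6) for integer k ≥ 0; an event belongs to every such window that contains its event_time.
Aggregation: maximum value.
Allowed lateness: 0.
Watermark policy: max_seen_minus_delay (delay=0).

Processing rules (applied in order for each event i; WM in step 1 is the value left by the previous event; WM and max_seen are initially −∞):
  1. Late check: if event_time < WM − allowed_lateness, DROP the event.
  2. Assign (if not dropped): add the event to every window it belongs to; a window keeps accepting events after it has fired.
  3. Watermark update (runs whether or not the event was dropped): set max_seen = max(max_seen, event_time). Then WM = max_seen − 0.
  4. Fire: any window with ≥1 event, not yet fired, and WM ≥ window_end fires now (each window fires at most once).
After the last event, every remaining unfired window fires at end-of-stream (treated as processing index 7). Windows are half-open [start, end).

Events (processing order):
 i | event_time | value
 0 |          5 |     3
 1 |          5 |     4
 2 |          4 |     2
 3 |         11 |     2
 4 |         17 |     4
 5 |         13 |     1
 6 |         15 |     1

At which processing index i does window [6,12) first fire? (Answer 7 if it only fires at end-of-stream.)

i=0 t=5 v=3: → [3,9),[0,6); WM=5
i=1 t=5 v=4: → [3,9),[0,6); WM=5
i=2 t=4 v=2: DROP (t<5-0); WM=5
i=3 t=11 v=2: → [9,15),[6,12); WM=11; [0,6) fires=4 [3,9) fires=4
i=4 t=17 v=4: → [15,21),[12,18); WM=17; [6,12) fires=2 [9,15) fires=2
i=5 t=13 v=1: DROP (t<17-0); WM=17
i=6 t=15 v=1: DROP (t<17-0); WM=17

4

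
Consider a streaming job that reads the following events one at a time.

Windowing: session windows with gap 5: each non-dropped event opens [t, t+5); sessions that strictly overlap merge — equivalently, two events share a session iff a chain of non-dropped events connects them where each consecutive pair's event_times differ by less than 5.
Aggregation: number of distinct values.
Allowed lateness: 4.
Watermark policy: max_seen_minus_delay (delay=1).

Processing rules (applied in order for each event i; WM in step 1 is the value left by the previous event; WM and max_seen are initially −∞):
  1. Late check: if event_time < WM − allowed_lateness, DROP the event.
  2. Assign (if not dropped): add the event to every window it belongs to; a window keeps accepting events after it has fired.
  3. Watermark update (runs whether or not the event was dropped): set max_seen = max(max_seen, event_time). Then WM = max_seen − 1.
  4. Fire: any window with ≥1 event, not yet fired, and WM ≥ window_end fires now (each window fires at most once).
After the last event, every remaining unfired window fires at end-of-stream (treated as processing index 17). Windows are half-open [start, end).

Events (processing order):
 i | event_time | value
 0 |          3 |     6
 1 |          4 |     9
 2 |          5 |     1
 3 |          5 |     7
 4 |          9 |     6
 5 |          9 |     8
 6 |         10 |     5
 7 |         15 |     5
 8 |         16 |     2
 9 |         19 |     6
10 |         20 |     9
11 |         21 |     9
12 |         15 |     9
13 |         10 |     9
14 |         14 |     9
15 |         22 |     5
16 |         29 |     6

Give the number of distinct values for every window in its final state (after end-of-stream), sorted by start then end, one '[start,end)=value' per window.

[3,15)=6 [15,27)=4 [29,34)=1

i=0 t=3 v=6: → [3,8); WM=2
i=1 t=4 v=9: → [3,9); WM=3
i=2 t=5 v=1: → [3,10); WM=4
i=3 t=5 v=7: → [3,10); WM=4
i=4 t=9 v=6: → [3,14); WM=8
i=5 t=9 v=8: → [3,14); WM=8
i=6 t=10 v=5: → [3,15); WM=9
i=7 t=15 v=5: → [15,20); WM=14
i=8 t=16 v=2: → [15,21); WM=15
i=9 t=19 v=6: → [15,24); WM=18
i=10 t=20 v=9: → [15,25); WM=19
i=11 t=21 v=9: → [15,26); WM=20
i=12 t=15 v=9: DROP (t<20-4); WM=20
i=13 t=10 v=9: DROP (t<20-4); WM=20
i=14 t=14 v=9: DROP (t<20-4); WM=20
i=15 t=22 v=5: → [15,27); WM=21
i=16 t=29 v=6: → [29,34); WM=28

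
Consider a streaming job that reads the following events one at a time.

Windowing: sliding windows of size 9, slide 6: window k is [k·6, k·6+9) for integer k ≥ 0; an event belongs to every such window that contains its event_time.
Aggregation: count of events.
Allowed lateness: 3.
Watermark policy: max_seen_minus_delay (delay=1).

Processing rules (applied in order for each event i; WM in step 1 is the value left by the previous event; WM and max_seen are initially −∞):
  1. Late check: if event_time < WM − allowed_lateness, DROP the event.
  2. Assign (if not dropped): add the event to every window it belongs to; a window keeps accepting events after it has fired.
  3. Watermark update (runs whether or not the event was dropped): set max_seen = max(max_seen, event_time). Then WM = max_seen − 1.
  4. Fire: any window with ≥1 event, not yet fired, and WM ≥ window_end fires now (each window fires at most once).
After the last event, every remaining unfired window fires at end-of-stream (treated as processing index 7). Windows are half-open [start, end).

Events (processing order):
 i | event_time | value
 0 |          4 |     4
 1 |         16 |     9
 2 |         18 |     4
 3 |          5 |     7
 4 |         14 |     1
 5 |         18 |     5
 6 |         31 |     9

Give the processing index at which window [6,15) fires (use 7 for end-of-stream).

4

i=0 t=4 v=4: → [0,9); WM=3
i=1 t=16 v=9: → [12,21); WM=15; [0,9) fires=1
i=2 t=18 v=4: → [18,27),[12,21); WM=17
i=3 t=5 v=7: DROP (t<17-3); WM=17
i=4 t=14 v=1: → [12,21),[6,15); WM=17; [6,15) fires=1
i=5 t=18 v=5: → [18,27),[12,21); WM=17
i=6 t=31 v=9: → [30,39),[24,33); WM=30; [12,21) fires=4 [18,27) fires=2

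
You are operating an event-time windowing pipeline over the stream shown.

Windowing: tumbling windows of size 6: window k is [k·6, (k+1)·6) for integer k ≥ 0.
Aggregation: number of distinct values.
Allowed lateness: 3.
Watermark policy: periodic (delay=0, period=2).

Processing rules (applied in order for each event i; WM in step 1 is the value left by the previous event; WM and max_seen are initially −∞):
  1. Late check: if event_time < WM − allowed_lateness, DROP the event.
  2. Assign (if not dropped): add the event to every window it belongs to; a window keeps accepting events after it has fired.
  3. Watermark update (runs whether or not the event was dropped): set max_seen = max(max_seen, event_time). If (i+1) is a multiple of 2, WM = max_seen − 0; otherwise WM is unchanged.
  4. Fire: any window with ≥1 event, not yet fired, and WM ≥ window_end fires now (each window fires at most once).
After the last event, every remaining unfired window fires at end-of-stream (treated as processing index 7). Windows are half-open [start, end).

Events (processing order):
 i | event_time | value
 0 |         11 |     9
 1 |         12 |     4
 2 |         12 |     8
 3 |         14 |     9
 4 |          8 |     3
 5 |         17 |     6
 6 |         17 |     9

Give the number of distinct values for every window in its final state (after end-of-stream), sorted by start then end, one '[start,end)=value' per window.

i=0 t=11 v=9: → [6,12); WM=−∞
i=1 t=12 v=4: → [12,18); WM=12; [6,12) fires=1
i=2 t=12 v=8: → [12,18); WM=12
i=3 t=14 v=9: → [12,18); WM=14
i=4 t=8 v=3: DROP (t<14-3); WM=14
i=5 t=17 v=6: → [12,18); WM=17
i=6 t=17 v=9: → [12,18); WM=17

[6,12)=1 [12,18)=4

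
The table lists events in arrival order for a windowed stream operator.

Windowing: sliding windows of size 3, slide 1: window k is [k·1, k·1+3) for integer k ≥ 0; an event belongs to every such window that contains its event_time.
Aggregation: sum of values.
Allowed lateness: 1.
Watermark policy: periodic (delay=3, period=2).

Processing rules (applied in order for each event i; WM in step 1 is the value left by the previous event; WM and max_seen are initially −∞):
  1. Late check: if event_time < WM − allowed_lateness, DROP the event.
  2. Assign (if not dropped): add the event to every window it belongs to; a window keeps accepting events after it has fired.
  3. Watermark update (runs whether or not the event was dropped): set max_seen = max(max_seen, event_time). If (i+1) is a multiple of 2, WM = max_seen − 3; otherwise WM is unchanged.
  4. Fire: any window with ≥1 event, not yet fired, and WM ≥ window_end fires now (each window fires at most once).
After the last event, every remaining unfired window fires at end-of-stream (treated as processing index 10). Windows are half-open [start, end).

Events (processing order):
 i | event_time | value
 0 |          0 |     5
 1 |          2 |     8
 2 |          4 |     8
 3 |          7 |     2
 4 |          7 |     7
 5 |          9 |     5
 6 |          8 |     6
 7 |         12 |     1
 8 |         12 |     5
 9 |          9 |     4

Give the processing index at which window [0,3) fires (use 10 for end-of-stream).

3

i=0 t=0 v=5: → [0,3); WM=−∞
i=1 t=2 v=8: → [2,5),[1,4),[0,3); WM=-1
i=2 t=4 v=8: → [4,7),[3,6),[2,5); WM=-1
i=3 t=7 v=2: → [7,10),[6,9),[5,8); WM=4; [0,3) fires=13 [1,4) fires=8
i=4 t=7 v=7: → [7,10),[6,9),[5,8); WM=4
i=5 t=9 v=5: → [9,12),[8,11),[7,10); WM=6; [2,5) fires=16 [3,6) fires=8
i=6 t=8 v=6: → [8,11),[7,10),[6,9); WM=6
i=7 t=12 v=1: → [12,15),[11,14),[10,13); WM=9; [4,7) fires=8 [5,8) fires=9 [6,9) fires=15
i=8 t=12 v=5: → [12,15),[11,14),[10,13); WM=9
i=9 t=9 v=4: → [9,12),[8,11),[7,10); WM=9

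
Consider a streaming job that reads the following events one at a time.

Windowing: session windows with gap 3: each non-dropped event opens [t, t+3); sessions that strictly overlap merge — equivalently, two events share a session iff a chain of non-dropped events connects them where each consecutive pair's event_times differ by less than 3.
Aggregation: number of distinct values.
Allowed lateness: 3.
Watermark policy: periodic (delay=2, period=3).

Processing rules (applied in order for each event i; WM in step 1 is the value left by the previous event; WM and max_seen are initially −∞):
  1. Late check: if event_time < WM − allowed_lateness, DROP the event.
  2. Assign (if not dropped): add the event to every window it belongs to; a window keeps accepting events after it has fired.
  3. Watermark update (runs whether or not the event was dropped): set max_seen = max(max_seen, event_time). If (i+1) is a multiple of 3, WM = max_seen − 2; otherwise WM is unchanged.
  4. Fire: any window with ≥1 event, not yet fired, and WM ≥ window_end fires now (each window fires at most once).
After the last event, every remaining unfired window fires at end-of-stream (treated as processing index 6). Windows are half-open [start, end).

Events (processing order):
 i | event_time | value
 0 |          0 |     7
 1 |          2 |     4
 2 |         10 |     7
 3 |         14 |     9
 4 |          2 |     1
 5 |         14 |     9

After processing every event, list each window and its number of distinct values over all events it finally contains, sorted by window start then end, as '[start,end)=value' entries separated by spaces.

[0,5)=2 [10,13)=1 [14,17)=1

i=0 t=0 v=7: → [0,3); WM=−∞
i=1 t=2 v=4: → [0,5); WM=−∞
i=2 t=10 v=7: → [10,13); WM=8
i=3 t=14 v=9: → [14,17); WM=8
i=4 t=2 v=1: DROP (t<8-3); WM=8
i=5 t=14 v=9: → [14,17); WM=12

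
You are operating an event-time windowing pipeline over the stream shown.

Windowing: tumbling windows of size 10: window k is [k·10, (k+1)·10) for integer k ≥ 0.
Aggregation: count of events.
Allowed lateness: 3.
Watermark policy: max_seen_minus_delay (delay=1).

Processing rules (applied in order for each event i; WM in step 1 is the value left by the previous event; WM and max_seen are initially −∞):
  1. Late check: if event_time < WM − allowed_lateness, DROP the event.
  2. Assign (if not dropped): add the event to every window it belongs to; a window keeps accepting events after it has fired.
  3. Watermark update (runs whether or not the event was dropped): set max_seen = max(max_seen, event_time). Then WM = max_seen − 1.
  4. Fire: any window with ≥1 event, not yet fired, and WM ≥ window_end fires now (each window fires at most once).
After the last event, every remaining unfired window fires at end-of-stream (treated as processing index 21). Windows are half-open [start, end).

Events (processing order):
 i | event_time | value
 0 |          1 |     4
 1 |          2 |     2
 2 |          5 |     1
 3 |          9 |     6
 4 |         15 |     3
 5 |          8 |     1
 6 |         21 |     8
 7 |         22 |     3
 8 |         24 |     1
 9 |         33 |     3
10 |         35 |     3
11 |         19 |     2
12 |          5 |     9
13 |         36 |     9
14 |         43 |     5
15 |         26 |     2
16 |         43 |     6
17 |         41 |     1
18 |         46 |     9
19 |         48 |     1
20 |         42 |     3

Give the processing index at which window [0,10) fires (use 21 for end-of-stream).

4

i=0 t=1 v=4: → [0,10); WM=0
i=1 t=2 v=2: → [0,10); WM=1
i=2 t=5 v=1: → [0,10); WM=4
i=3 t=9 v=6: → [0,10); WM=8
i=4 t=15 v=3: → [10,20); WM=14; [0,10) fires=4
i=5 t=8 v=1: DROP (t<14-3); WM=14
i=6 t=21 v=8: → [20,30); WM=20; [10,20) fires=1
i=7 t=22 v=3: → [20,30); WM=21
i=8 t=24 v=1: → [20,30); WM=23
i=9 t=33 v=3: → [30,40); WM=32; [20,30) fires=3
i=10 t=35 v=3: → [30,40); WM=34
i=11 t=19 v=2: DROP (t<34-3); WM=34
i=12 t=5 v=9: DROP (t<34-3); WM=34
i=13 t=36 v=9: → [30,40); WM=35
i=14 t=43 v=5: → [40,50); WM=42; [30,40) fires=3
i=15 t=26 v=2: DROP (t<42-3); WM=42
i=16 t=43 v=6: → [40,50); WM=42
i=17 t=41 v=1: → [40,50); WM=42
i=18 t=46 v=9: → [40,50); WM=45
i=19 t=48 v=1: → [40,50); WM=47
i=20 t=42 v=3: DROP (t<47-3); WM=47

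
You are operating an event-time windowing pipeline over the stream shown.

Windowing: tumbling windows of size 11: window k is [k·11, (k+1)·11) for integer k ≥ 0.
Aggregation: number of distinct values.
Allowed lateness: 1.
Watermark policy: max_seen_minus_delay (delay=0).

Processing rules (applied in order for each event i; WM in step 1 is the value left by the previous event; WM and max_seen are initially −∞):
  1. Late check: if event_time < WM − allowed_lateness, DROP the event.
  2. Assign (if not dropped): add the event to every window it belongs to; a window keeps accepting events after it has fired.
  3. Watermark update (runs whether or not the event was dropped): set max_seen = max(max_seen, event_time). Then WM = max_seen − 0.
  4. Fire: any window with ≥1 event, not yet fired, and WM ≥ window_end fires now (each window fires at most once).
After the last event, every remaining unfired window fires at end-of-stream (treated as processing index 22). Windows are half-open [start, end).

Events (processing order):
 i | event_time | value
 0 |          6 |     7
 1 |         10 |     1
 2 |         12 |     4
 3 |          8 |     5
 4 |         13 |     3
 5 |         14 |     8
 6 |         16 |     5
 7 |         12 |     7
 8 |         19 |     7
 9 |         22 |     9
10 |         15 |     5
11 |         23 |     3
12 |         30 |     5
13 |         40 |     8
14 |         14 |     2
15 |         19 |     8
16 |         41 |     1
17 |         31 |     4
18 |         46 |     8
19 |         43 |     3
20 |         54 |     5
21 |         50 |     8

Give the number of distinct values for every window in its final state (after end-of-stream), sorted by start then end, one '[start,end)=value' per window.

[0,11)=2 [11,22)=5 [22,33)=3 [33,44)=2 [44,55)=2

i=0 t=6 v=7: → [0,11); WM=6
i=1 t=10 v=1: → [0,11); WM=10
i=2 t=12 v=4: → [11,22); WM=12; [0,11) fires=2
i=3 t=8 v=5: DROP (t<12-1); WM=12
i=4 t=13 v=3: → [11,22); WM=13
i=5 t=14 v=8: → [11,22); WM=14
i=6 t=16 v=5: → [11,22); WM=16
i=7 t=12 v=7: DROP (t<16-1); WM=16
i=8 t=19 v=7: → [11,22); WM=19
i=9 t=22 v=9: → [22,33); WM=22; [11,22) fires=5
i=10 t=15 v=5: DROP (t<22-1); WM=22
i=11 t=23 v=3: → [22,33); WM=23
i=12 t=30 v=5: → [22,33); WM=30
i=13 t=40 v=8: → [33,44); WM=40; [22,33) fires=3
i=14 t=14 v=2: DROP (t<40-1); WM=40
i=15 t=19 v=8: DROP (t<40-1); WM=40
i=16 t=41 v=1: → [33,44); WM=41
i=17 t=31 v=4: DROP (t<41-1); WM=41
i=18 t=46 v=8: → [44,55); WM=46; [33,44) fires=2
i=19 t=43 v=3: DROP (t<46-1); WM=46
i=20 t=54 v=5: → [44,55); WM=54
i=21 t=50 v=8: DROP (t<54-1); WM=54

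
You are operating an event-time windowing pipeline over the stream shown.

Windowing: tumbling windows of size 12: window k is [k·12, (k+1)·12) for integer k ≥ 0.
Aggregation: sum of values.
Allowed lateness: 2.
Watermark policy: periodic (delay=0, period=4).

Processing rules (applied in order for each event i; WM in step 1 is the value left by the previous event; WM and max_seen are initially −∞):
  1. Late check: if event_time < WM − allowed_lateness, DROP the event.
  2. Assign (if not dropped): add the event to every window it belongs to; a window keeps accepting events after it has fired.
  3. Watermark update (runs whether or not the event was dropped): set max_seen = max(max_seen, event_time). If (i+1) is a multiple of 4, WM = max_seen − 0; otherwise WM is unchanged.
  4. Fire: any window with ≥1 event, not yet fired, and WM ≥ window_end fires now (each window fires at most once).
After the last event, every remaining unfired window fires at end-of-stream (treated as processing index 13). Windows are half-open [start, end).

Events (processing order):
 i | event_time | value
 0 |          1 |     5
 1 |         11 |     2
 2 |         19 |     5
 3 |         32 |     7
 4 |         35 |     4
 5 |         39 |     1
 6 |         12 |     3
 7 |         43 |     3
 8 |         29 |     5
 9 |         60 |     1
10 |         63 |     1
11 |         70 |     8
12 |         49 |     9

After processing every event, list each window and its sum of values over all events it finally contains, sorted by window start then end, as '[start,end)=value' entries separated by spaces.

[0,12)=7 [12,24)=5 [24,36)=11 [36,48)=4 [60,72)=10

i=0 t=1 v=5: → [0,12); WM=−∞
i=1 t=11 v=2: → [0,12); WM=−∞
i=2 t=19 v=5: → [12,24); WM=−∞
i=3 t=32 v=7: → [24,36); WM=32; [0,12) fires=7 [12,24) fires=5
i=4 t=35 v=4: → [24,36); WM=32
i=5 t=39 v=1: → [36,48); WM=32
i=6 t=12 v=3: DROP (t<32-2); WM=32
i=7 t=43 v=3: → [36,48); WM=43; [24,36) fires=11
i=8 t=29 v=5: DROP (t<43-2); WM=43
i=9 t=60 v=1: → [60,72); WM=43
i=10 t=63 v=1: → [60,72); WM=43
i=11 t=70 v=8: → [60,72); WM=70; [36,48) fires=4
i=12 t=49 v=9: DROP (t<70-2); WM=70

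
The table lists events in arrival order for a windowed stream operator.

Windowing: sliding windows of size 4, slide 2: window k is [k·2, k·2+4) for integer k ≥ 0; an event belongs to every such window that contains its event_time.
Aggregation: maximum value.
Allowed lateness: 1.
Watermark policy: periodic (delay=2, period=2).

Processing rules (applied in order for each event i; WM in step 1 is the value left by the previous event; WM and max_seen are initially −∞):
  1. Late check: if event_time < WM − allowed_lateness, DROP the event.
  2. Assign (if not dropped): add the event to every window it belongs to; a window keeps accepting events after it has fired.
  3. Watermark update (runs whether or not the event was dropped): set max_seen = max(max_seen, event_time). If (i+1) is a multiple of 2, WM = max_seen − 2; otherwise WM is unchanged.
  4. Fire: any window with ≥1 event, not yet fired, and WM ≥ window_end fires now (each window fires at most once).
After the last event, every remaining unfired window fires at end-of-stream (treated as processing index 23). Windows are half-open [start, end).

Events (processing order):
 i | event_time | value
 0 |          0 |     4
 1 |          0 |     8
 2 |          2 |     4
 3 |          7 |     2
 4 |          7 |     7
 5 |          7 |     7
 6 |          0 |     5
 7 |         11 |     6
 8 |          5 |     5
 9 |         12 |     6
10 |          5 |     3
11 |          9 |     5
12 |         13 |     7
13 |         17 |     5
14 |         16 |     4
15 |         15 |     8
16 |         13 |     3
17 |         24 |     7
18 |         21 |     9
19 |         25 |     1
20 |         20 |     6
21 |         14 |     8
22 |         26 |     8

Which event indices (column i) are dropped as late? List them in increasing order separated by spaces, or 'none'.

i=0 t=0 v=4: → [0,4); WM=−∞
i=1 t=0 v=8: → [0,4); WM=-2
i=2 t=2 v=4: → [2,6),[0,4); WM=-2
i=3 t=7 v=2: → [6,10),[4,8); WM=5; [0,4) fires=8
i=4 t=7 v=7: → [6,10),[4,8); WM=5
i=5 t=7 v=7: → [6,10),[4,8); WM=5
i=6 t=0 v=5: DROP (t<5-1); WM=5
i=7 t=11 v=6: → [10,14),[8,12); WM=9; [2,6) fires=4 [4,8) fires=7
i=8 t=5 v=5: DROP (t<9-1); WM=9
i=9 t=12 v=6: → [12,16),[10,14); WM=10; [6,10) fires=7
i=10 t=5 v=3: DROP (t<10-1); WM=10
i=11 t=9 v=5: → [8,12),[6,10); WM=10
i=12 t=13 v=7: → [12,16),[10,14); WM=10
i=13 t=17 v=5: → [16,20),[14,18); WM=15; [8,12) fires=6 [10,14) fires=7
i=14 t=16 v=4: → [16,20),[14,18); WM=15
i=15 t=15 v=8: → [14,18),[12,16); WM=15
i=16 t=13 v=3: DROP (t<15-1); WM=15
i=17 t=24 v=7: → [24,28),[22,26); WM=22; [12,16) fires=8 [14,18) fires=8 [16,20) fires=5
i=18 t=21 v=9: → [20,24),[18,22); WM=22; [18,22) fires=9
i=19 t=25 v=1: → [24,28),[22,26); WM=23
i=20 t=20 v=6: DROP (t<23-1); WM=23
i=21 t=14 v=8: DROP (t<23-1); WM=23
i=22 t=26 v=8: → [26,30),[24,28); WM=23

6 8 10 16 20 21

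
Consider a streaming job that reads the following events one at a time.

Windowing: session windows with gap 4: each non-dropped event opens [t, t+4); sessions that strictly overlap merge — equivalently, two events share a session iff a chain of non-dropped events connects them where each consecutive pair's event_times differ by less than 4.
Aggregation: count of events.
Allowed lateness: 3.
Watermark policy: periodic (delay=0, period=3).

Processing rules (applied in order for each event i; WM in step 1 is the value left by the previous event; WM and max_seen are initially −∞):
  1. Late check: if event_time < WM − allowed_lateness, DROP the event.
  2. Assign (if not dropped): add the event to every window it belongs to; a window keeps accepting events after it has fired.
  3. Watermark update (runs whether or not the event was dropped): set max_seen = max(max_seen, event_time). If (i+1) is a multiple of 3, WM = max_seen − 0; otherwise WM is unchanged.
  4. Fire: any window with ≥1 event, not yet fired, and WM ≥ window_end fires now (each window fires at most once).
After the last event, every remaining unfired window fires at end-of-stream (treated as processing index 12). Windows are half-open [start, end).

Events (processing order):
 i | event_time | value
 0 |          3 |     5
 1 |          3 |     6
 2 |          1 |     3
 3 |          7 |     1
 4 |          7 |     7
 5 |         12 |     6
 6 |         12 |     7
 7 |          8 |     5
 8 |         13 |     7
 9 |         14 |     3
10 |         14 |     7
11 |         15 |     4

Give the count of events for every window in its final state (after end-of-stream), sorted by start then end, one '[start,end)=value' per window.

[1,7)=3 [7,11)=2 [12,19)=6

i=0 t=3 v=5: → [3,7); WM=−∞
i=1 t=3 v=6: → [3,7); WM=−∞
i=2 t=1 v=3: → [1,7); WM=3
i=3 t=7 v=1: → [7,11); WM=3
i=4 t=7 v=7: → [7,11); WM=3
i=5 t=12 v=6: → [12,16); WM=12
i=6 t=12 v=7: → [12,16); WM=12
i=7 t=8 v=5: DROP (t<12-3); WM=12
i=8 t=13 v=7: → [12,17); WM=13
i=9 t=14 v=3: → [12,18); WM=13
i=10 t=14 v=7: → [12,18); WM=13
i=11 t=15 v=4: → [12,19); WM=15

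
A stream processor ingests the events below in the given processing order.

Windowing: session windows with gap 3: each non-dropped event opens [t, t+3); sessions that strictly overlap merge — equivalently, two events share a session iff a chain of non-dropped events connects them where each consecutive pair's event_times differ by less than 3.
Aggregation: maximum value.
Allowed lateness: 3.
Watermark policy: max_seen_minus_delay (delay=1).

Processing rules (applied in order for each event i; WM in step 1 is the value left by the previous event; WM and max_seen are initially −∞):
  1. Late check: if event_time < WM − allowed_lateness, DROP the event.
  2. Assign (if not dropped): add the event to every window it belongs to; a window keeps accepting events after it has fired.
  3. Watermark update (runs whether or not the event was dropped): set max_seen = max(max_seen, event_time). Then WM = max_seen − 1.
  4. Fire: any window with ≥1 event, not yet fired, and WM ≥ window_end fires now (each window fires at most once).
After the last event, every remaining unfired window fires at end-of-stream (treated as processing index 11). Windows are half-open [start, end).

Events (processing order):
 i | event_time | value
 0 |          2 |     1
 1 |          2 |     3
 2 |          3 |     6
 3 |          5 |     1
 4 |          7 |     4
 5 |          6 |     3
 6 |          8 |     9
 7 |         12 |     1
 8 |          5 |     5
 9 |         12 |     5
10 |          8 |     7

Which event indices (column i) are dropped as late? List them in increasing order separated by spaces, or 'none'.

i=0 t=2 v=1: → [2,5); WM=1
i=1 t=2 v=3: → [2,5); WM=1
i=2 t=3 v=6: → [2,6); WM=2
i=3 t=5 v=1: → [2,8); WM=4
i=4 t=7 v=4: → [2,10); WM=6
i=5 t=6 v=3: → [2,10); WM=6
i=6 t=8 v=9: → [2,11); WM=7
i=7 t=12 v=1: → [12,15); WM=11
i=8 t=5 v=5: DROP (t<11-3); WM=11
i=9 t=12 v=5: → [12,15); WM=11
i=10 t=8 v=7: → [2,11); WM=11

8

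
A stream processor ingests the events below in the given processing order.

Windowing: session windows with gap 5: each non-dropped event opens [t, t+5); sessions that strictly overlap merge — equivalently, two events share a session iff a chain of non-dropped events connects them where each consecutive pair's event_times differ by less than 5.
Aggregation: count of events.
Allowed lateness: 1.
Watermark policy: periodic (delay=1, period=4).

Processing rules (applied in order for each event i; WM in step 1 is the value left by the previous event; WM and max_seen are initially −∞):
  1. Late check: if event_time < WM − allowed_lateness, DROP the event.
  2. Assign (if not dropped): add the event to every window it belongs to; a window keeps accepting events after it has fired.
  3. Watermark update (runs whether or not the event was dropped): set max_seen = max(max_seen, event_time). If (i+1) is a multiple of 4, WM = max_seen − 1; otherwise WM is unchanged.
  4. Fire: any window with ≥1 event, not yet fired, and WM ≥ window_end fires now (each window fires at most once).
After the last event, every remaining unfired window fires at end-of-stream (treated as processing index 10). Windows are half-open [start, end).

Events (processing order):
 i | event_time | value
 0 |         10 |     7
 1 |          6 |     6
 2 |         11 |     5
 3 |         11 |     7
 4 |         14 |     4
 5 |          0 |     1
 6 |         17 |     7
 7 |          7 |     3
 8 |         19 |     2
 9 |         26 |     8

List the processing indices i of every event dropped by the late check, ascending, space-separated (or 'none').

i=0 t=10 v=7: → [10,15); WM=−∞
i=1 t=6 v=6: → [6,15); WM=−∞
i=2 t=11 v=5: → [6,16); WM=−∞
i=3 t=11 v=7: → [6,16); WM=10
i=4 t=14 v=4: → [6,19); WM=10
i=5 t=0 v=1: DROP (t<10-1); WM=10
i=6 t=17 v=7: → [6,22); WM=10
i=7 t=7 v=3: DROP (t<10-1); WM=16
i=8 t=19 v=2: → [6,24); WM=16
i=9 t=26 v=8: → [26,31); WM=16

5 7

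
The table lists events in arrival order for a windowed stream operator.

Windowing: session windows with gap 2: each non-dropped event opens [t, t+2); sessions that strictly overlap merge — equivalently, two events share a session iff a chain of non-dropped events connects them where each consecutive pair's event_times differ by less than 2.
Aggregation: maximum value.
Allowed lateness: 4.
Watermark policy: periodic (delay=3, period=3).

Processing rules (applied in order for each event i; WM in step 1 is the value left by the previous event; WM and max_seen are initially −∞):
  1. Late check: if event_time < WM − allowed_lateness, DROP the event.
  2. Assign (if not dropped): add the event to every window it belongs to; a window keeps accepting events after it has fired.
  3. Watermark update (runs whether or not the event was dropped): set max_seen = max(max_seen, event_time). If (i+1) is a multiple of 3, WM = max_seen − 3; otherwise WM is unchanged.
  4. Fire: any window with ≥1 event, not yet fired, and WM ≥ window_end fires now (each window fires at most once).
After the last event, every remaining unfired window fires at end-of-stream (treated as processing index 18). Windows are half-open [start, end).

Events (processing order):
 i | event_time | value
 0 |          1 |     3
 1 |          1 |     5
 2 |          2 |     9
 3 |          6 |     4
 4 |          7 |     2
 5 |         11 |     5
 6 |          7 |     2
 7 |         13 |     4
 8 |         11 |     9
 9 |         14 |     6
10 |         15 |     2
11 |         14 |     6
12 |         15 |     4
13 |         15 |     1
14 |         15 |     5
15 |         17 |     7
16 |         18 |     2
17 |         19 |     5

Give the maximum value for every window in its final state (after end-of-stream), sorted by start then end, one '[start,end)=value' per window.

[1,4)=9 [6,9)=4 [11,13)=9 [13,17)=6 [17,21)=7

i=0 t=1 v=3: → [1,3); WM=−∞
i=1 t=1 v=5: → [1,3); WM=−∞
i=2 t=2 v=9: → [1,4); WM=-1
i=3 t=6 v=4: → [6,8); WM=-1
i=4 t=7 v=2: → [6,9); WM=-1
i=5 t=11 v=5: → [11,13); WM=8
i=6 t=7 v=2: → [6,9); WM=8
i=7 t=13 v=4: → [13,15); WM=8
i=8 t=11 v=9: → [11,13); WM=10
i=9 t=14 v=6: → [13,16); WM=10
i=10 t=15 v=2: → [13,17); WM=10
i=11 t=14 v=6: → [13,17); WM=12
i=12 t=15 v=4: → [13,17); WM=12
i=13 t=15 v=1: → [13,17); WM=12
i=14 t=15 v=5: → [13,17); WM=12
i=15 t=17 v=7: → [17,19); WM=12
i=16 t=18 v=2: → [17,20); WM=12
i=17 t=19 v=5: → [17,21); WM=16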